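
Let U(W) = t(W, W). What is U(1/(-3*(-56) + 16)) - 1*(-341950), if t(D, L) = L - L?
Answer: 341950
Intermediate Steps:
t(D, L) = 0
U(W) = 0
U(1/(-3*(-56) + 16)) - 1*(-341950) = 0 - 1*(-341950) = 0 + 341950 = 341950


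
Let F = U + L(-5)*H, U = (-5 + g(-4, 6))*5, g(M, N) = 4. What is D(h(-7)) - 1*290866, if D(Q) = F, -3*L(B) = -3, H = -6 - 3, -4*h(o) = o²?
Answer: -290880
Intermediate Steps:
h(o) = -o²/4
H = -9
L(B) = 1 (L(B) = -⅓*(-3) = 1)
U = -5 (U = (-5 + 4)*5 = -1*5 = -5)
F = -14 (F = -5 + 1*(-9) = -5 - 9 = -14)
D(Q) = -14
D(h(-7)) - 1*290866 = -14 - 1*290866 = -14 - 290866 = -290880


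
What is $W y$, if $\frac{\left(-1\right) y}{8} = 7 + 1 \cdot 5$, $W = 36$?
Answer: $-3456$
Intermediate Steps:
$y = -96$ ($y = - 8 \left(7 + 1 \cdot 5\right) = - 8 \left(7 + 5\right) = \left(-8\right) 12 = -96$)
$W y = 36 \left(-96\right) = -3456$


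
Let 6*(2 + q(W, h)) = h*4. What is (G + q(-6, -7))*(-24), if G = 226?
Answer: -5264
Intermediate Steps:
q(W, h) = -2 + 2*h/3 (q(W, h) = -2 + (h*4)/6 = -2 + (4*h)/6 = -2 + 2*h/3)
(G + q(-6, -7))*(-24) = (226 + (-2 + (2/3)*(-7)))*(-24) = (226 + (-2 - 14/3))*(-24) = (226 - 20/3)*(-24) = (658/3)*(-24) = -5264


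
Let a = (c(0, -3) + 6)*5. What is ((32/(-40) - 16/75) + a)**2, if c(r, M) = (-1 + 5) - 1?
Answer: 10883401/5625 ≈ 1934.8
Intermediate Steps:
c(r, M) = 3 (c(r, M) = 4 - 1 = 3)
a = 45 (a = (3 + 6)*5 = 9*5 = 45)
((32/(-40) - 16/75) + a)**2 = ((32/(-40) - 16/75) + 45)**2 = ((32*(-1/40) - 16*1/75) + 45)**2 = ((-4/5 - 16/75) + 45)**2 = (-76/75 + 45)**2 = (3299/75)**2 = 10883401/5625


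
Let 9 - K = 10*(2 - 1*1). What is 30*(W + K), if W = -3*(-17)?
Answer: 1500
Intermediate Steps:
W = 51
K = -1 (K = 9 - 10*(2 - 1*1) = 9 - 10*(2 - 1) = 9 - 10 = -1)
30*(W + K) = 30*(51 - 1) = 30*50 = 1500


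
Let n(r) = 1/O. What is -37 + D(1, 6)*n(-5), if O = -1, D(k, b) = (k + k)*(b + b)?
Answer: -61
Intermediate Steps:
D(k, b) = 4*b*k (D(k, b) = (2*k)*(2*b) = 4*b*k)
n(r) = -1 (n(r) = 1/(-1) = -1)
-37 + D(1, 6)*n(-5) = -37 + (4*6*1)*(-1) = -37 + 24*(-1) = -37 - 24 = -61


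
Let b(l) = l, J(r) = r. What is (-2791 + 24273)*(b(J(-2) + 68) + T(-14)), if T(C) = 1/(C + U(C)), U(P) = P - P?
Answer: 9913943/7 ≈ 1.4163e+6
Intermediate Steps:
U(P) = 0
T(C) = 1/C (T(C) = 1/(C + 0) = 1/C)
(-2791 + 24273)*(b(J(-2) + 68) + T(-14)) = (-2791 + 24273)*((-2 + 68) + 1/(-14)) = 21482*(66 - 1/14) = 21482*(923/14) = 9913943/7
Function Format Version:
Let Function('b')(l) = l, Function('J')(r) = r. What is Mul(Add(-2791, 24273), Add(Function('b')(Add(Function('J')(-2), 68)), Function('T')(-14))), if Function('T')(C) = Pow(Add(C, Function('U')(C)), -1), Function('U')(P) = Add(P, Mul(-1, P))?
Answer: Rational(9913943, 7) ≈ 1.4163e+6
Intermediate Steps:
Function('U')(P) = 0
Function('T')(C) = Pow(C, -1) (Function('T')(C) = Pow(Add(C, 0), -1) = Pow(C, -1))
Mul(Add(-2791, 24273), Add(Function('b')(Add(Function('J')(-2), 68)), Function('T')(-14))) = Mul(Add(-2791, 24273), Add(Add(-2, 68), Pow(-14, -1))) = Mul(21482, Add(66, Rational(-1, 14))) = Mul(21482, Rational(923, 14)) = Rational(9913943, 7)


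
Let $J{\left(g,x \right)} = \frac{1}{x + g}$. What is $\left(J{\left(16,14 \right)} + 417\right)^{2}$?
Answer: $\frac{156525121}{900} \approx 1.7392 \cdot 10^{5}$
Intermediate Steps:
$J{\left(g,x \right)} = \frac{1}{g + x}$
$\left(J{\left(16,14 \right)} + 417\right)^{2} = \left(\frac{1}{16 + 14} + 417\right)^{2} = \left(\frac{1}{30} + 417\right)^{2} = \left(\frac{12511}{30}\right)^{2} = \frac{156525121}{900}$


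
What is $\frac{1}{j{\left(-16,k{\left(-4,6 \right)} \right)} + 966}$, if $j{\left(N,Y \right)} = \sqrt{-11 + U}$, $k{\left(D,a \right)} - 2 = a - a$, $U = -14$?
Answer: $\frac{966}{933181} - \frac{5 i}{933181} \approx 0.0010352 - 5.358 \cdot 10^{-6} i$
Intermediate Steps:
$k{\left(D,a \right)} = 2$ ($k{\left(D,a \right)} = 2 + \left(a - a\right) = 2 + 0 = 2$)
$j{\left(N,Y \right)} = 5 i$ ($j{\left(N,Y \right)} = \sqrt{-11 - 14} = \sqrt{-25} = 5 i$)
$\frac{1}{j{\left(-16,k{\left(-4,6 \right)} \right)} + 966} = \frac{1}{5 i + 966} = \frac{1}{966 + 5 i} = \frac{966 - 5 i}{933181}$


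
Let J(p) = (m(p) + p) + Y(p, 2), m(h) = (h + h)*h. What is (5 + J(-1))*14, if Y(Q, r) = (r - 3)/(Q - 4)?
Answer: 434/5 ≈ 86.800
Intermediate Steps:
Y(Q, r) = (-3 + r)/(-4 + Q)
m(h) = 2*h² (m(h) = (2*h)*h = 2*h²)
J(p) = p - 1/(-4 + p) + 2*p² (J(p) = (2*p² + p) + (-3 + 2)/(-4 + p) = (p + 2*p²) - 1/(-4 + p) = p - 1/(-4 + p) + 2*p²)
(5 + J(-1))*14 = (5 + (-1 - (1 + 2*(-1))*(-4 - 1))/(-4 - 1))*14 = (5 + (-1 - 1*(1 - 2)*(-5))/(-5))*14 = (5 - (-1 - 1*(-1)*(-5))/5)*14 = (5 - (-1 - 5)/5)*14 = (5 - ⅕*(-6))*14 = (5 + 6/5)*14 = (31/5)*14 = 434/5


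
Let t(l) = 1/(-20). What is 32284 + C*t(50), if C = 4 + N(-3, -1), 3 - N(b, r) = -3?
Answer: 64567/2 ≈ 32284.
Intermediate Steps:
N(b, r) = 6 (N(b, r) = 3 - 1*(-3) = 3 + 3 = 6)
t(l) = -1/20
C = 10 (C = 4 + 6 = 10)
32284 + C*t(50) = 32284 + 10*(-1/20) = 32284 - ½ = 64567/2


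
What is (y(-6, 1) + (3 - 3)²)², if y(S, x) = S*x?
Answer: 36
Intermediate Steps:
(y(-6, 1) + (3 - 3)²)² = (-6*1 + (3 - 3)²)² = (-6 + 0²)² = (-6 + 0)² = (-6)² = 36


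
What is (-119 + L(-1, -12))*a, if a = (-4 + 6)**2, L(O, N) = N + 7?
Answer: -496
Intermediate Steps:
L(O, N) = 7 + N
a = 4 (a = 2**2 = 4)
(-119 + L(-1, -12))*a = (-119 + (7 - 12))*4 = (-119 - 5)*4 = -124*4 = -496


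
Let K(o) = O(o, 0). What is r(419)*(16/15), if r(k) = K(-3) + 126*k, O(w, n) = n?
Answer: 281568/5 ≈ 56314.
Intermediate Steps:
K(o) = 0
r(k) = 126*k (r(k) = 0 + 126*k = 126*k)
r(419)*(16/15) = (126*419)*(16/15) = 52794*(16*(1/15)) = 52794*(16/15) = 281568/5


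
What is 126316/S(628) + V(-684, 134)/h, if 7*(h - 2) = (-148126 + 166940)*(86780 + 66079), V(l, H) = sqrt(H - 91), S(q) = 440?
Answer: 31579/110 + sqrt(43)/410841320 ≈ 287.08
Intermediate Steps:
V(l, H) = sqrt(-91 + H)
h = 410841320 (h = 2 + ((-148126 + 166940)*(86780 + 66079))/7 = 2 + (18814*152859)/7 = 2 + (1/7)*2875889226 = 2 + 410841318 = 410841320)
126316/S(628) + V(-684, 134)/h = 126316/440 + sqrt(-91 + 134)/410841320 = 126316*(1/440) + sqrt(43)*(1/410841320) = 31579/110 + sqrt(43)/410841320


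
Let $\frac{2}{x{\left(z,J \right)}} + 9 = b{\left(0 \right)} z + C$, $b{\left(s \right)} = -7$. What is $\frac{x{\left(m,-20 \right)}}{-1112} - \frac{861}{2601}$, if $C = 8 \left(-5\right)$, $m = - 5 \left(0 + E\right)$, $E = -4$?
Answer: $- \frac{10052747}{30369276} \approx -0.33102$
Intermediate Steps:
$m = 20$ ($m = - 5 \left(0 - 4\right) = \left(-5\right) \left(-4\right) = 20$)
$C = -40$
$x{\left(z,J \right)} = \frac{2}{-49 - 7 z}$ ($x{\left(z,J \right)} = \frac{2}{-9 - \left(40 + 7 z\right)} = \frac{2}{-49 - 7 z}$)
$\frac{x{\left(m,-20 \right)}}{-1112} - \frac{861}{2601} = \frac{\frac{2}{7} \frac{1}{-7 - 20}}{-1112} - \frac{861}{2601} = \frac{2}{7 \left(-7 - 20\right)} \left(- \frac{1}{1112}\right) - \frac{287}{867} = \frac{2}{7 \left(-27\right)} \left(- \frac{1}{1112}\right) - \frac{287}{867} = \frac{2}{7} \left(- \frac{1}{27}\right) \left(- \frac{1}{1112}\right) - \frac{287}{867} = \left(- \frac{2}{189}\right) \left(- \frac{1}{1112}\right) - \frac{287}{867} = \frac{1}{105084} - \frac{287}{867} = - \frac{10052747}{30369276}$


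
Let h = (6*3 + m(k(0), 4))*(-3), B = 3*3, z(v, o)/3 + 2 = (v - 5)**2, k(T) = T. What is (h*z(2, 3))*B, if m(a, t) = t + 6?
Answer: -15876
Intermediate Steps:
m(a, t) = 6 + t
z(v, o) = -6 + 3*(-5 + v)**2 (z(v, o) = -6 + 3*(v - 5)**2 = -6 + 3*(-5 + v)**2)
B = 9
h = -84 (h = (6*3 + (6 + 4))*(-3) = (18 + 10)*(-3) = 28*(-3) = -84)
(h*z(2, 3))*B = -84*(-6 + 3*(-5 + 2)**2)*9 = -84*(-6 + 3*(-3)**2)*9 = -84*(-6 + 3*9)*9 = -84*(-6 + 27)*9 = -84*21*9 = -1764*9 = -15876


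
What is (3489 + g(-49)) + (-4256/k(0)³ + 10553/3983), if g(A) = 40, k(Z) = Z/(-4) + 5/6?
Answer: -1903235968/497875 ≈ -3822.7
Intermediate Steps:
k(Z) = ⅚ - Z/4 (k(Z) = Z*(-¼) + 5*(⅙) = -Z/4 + ⅚ = ⅚ - Z/4)
(3489 + g(-49)) + (-4256/k(0)³ + 10553/3983) = (3489 + 40) + (-4256/(⅚ - ¼*0)³ + 10553/3983) = 3529 + (-4256/(⅚ + 0)³ + 10553*(1/3983)) = 3529 + (-4256/((⅚)³) + 10553/3983) = 3529 + (-4256/125/216 + 10553/3983) = 3529 + (-4256*216/125 + 10553/3983) = 3529 + (-919296/125 + 10553/3983) = 3529 - 3660236843/497875 = -1903235968/497875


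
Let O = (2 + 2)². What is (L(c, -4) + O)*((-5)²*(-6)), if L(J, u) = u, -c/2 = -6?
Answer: -1800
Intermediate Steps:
c = 12 (c = -2*(-6) = 12)
O = 16 (O = 4² = 16)
(L(c, -4) + O)*((-5)²*(-6)) = (-4 + 16)*((-5)²*(-6)) = 12*(25*(-6)) = 12*(-150) = -1800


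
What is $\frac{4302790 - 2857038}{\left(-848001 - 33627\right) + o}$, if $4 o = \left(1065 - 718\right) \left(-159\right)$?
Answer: $- \frac{5783008}{3581685} \approx -1.6146$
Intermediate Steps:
$o = - \frac{55173}{4}$ ($o = \frac{\left(1065 - 718\right) \left(-159\right)}{4} = \frac{347 \left(-159\right)}{4} = \frac{1}{4} \left(-55173\right) = - \frac{55173}{4} \approx -13793.0$)
$\frac{4302790 - 2857038}{\left(-848001 - 33627\right) + o} = \frac{4302790 - 2857038}{\left(-848001 - 33627\right) - \frac{55173}{4}} = \frac{1445752}{\left(-848001 - 33627\right) - \frac{55173}{4}} = \frac{1445752}{-881628 - \frac{55173}{4}} = \frac{1445752}{- \frac{3581685}{4}} = 1445752 \left(- \frac{4}{3581685}\right) = - \frac{5783008}{3581685}$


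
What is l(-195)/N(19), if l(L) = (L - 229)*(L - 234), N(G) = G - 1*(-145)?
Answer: 45474/41 ≈ 1109.1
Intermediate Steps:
N(G) = 145 + G (N(G) = G + 145 = 145 + G)
l(L) = (-234 + L)*(-229 + L) (l(L) = (-229 + L)*(-234 + L) = (-234 + L)*(-229 + L))
l(-195)/N(19) = (53586 + (-195)**2 - 463*(-195))/(145 + 19) = (53586 + 38025 + 90285)/164 = 181896*(1/164) = 45474/41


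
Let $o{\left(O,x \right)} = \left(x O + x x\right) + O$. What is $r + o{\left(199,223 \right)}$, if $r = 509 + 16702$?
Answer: $111516$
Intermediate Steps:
$o{\left(O,x \right)} = O + x^{2} + O x$ ($o{\left(O,x \right)} = \left(O x + x^{2}\right) + O = \left(x^{2} + O x\right) + O = O + x^{2} + O x$)
$r = 17211$
$r + o{\left(199,223 \right)} = 17211 + \left(199 + 223^{2} + 199 \cdot 223\right) = 17211 + \left(199 + 49729 + 44377\right) = 17211 + 94305 = 111516$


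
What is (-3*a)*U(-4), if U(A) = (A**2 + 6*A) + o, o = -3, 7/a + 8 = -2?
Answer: -231/10 ≈ -23.100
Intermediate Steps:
a = -7/10 (a = 7/(-8 - 2) = 7/(-10) = 7*(-1/10) = -7/10 ≈ -0.70000)
U(A) = -3 + A**2 + 6*A (U(A) = (A**2 + 6*A) - 3 = -3 + A**2 + 6*A)
(-3*a)*U(-4) = (-3*(-7/10))*(-3 + (-4)**2 + 6*(-4)) = 21*(-3 + 16 - 24)/10 = (21/10)*(-11) = -231/10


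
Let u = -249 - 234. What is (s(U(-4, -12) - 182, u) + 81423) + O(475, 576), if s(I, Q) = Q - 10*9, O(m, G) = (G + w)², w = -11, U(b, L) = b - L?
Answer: 400075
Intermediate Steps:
u = -483
O(m, G) = (-11 + G)² (O(m, G) = (G - 11)² = (-11 + G)²)
s(I, Q) = -90 + Q (s(I, Q) = Q - 90 = -90 + Q)
(s(U(-4, -12) - 182, u) + 81423) + O(475, 576) = ((-90 - 483) + 81423) + (-11 + 576)² = (-573 + 81423) + 565² = 80850 + 319225 = 400075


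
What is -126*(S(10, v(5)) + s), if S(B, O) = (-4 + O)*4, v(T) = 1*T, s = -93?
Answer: 11214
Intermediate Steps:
v(T) = T
S(B, O) = -16 + 4*O
-126*(S(10, v(5)) + s) = -126*((-16 + 4*5) - 93) = -126*((-16 + 20) - 93) = -126*(4 - 93) = -126*(-89) = 11214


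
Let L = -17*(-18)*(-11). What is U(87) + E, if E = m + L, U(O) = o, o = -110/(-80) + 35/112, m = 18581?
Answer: 243467/16 ≈ 15217.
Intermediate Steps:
o = 27/16 (o = -110*(-1/80) + 35*(1/112) = 11/8 + 5/16 = 27/16 ≈ 1.6875)
U(O) = 27/16
L = -3366 (L = 306*(-11) = -3366)
E = 15215 (E = 18581 - 3366 = 15215)
U(87) + E = 27/16 + 15215 = 243467/16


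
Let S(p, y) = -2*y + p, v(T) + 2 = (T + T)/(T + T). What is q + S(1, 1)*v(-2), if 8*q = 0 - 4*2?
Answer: 0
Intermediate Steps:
v(T) = -1 (v(T) = -2 + (T + T)/(T + T) = -2 + (2*T)/((2*T)) = -2 + (2*T)*(1/(2*T)) = -2 + 1 = -1)
q = -1 (q = (0 - 4*2)/8 = (0 - 8)/8 = (⅛)*(-8) = -1)
S(p, y) = p - 2*y
q + S(1, 1)*v(-2) = -1 + (1 - 2*1)*(-1) = -1 + (1 - 2)*(-1) = -1 - 1*(-1) = -1 + 1 = 0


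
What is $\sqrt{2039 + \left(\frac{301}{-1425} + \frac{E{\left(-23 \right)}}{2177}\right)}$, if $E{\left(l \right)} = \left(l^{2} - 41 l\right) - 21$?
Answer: $\frac{\sqrt{785092387028397}}{620445} \approx 45.16$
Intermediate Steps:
$E{\left(l \right)} = -21 + l^{2} - 41 l$
$\sqrt{2039 + \left(\frac{301}{-1425} + \frac{E{\left(-23 \right)}}{2177}\right)} = \sqrt{2039 + \left(\frac{301}{-1425} + \frac{-21 + \left(-23\right)^{2} - -943}{2177}\right)} = \sqrt{2039 + \left(301 \left(- \frac{1}{1425}\right) + \left(-21 + 529 + 943\right) \frac{1}{2177}\right)} = \sqrt{2039 + \left(- \frac{301}{1425} + 1451 \cdot \frac{1}{2177}\right)} = \sqrt{2039 + \left(- \frac{301}{1425} + \frac{1451}{2177}\right)} = \sqrt{2039 + \frac{1412398}{3102225}} = \sqrt{\frac{6326849173}{3102225}} = \frac{\sqrt{785092387028397}}{620445}$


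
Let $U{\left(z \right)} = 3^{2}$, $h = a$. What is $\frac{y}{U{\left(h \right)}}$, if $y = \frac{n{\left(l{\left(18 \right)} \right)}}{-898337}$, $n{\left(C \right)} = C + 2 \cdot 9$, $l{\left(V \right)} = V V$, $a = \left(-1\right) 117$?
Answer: $- \frac{38}{898337} \approx -4.23 \cdot 10^{-5}$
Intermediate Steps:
$a = -117$
$h = -117$
$l{\left(V \right)} = V^{2}$
$n{\left(C \right)} = 18 + C$ ($n{\left(C \right)} = C + 18 = 18 + C$)
$y = - \frac{342}{898337}$ ($y = \frac{18 + 18^{2}}{-898337} = \left(18 + 324\right) \left(- \frac{1}{898337}\right) = 342 \left(- \frac{1}{898337}\right) = - \frac{342}{898337} \approx -0.0003807$)
$U{\left(z \right)} = 9$
$\frac{y}{U{\left(h \right)}} = - \frac{342}{898337 \cdot 9} = \left(- \frac{342}{898337}\right) \frac{1}{9} = - \frac{38}{898337}$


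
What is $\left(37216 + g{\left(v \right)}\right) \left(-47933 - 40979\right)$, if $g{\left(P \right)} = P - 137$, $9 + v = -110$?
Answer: $-3286187520$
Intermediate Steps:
$v = -119$ ($v = -9 - 110 = -119$)
$g{\left(P \right)} = -137 + P$
$\left(37216 + g{\left(v \right)}\right) \left(-47933 - 40979\right) = \left(37216 - 256\right) \left(-47933 - 40979\right) = \left(37216 - 256\right) \left(-88912\right) = 36960 \left(-88912\right) = -3286187520$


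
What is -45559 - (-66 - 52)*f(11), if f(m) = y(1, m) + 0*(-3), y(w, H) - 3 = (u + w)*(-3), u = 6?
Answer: -47683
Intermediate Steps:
y(w, H) = -15 - 3*w (y(w, H) = 3 + (6 + w)*(-3) = 3 + (-18 - 3*w) = -15 - 3*w)
f(m) = -18 (f(m) = (-15 - 3*1) + 0*(-3) = (-15 - 3) + 0 = -18 + 0 = -18)
-45559 - (-66 - 52)*f(11) = -45559 - (-66 - 52)*(-18) = -45559 - (-118)*(-18) = -45559 - 1*2124 = -45559 - 2124 = -47683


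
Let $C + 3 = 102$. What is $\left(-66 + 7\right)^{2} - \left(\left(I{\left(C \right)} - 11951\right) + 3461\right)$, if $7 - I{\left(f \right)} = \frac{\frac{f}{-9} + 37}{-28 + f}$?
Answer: $\frac{849470}{71} \approx 11964.0$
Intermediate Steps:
$C = 99$ ($C = -3 + 102 = 99$)
$I{\left(f \right)} = 7 - \frac{37 - \frac{f}{9}}{-28 + f}$ ($I{\left(f \right)} = 7 - \frac{\frac{f}{-9} + 37}{-28 + f} = 7 - \frac{f \left(- \frac{1}{9}\right) + 37}{-28 + f} = 7 - \frac{- \frac{f}{9} + 37}{-28 + f} = 7 - \frac{37 - \frac{f}{9}}{-28 + f}$)
$\left(-66 + 7\right)^{2} - \left(\left(I{\left(C \right)} - 11951\right) + 3461\right) = \left(-66 + 7\right)^{2} - \left(\left(\frac{-2097 + 64 \cdot 99}{9 \left(-28 + 99\right)} - 11951\right) + 3461\right) = \left(-59\right)^{2} - \left(\left(\frac{-2097 + 6336}{9 \cdot 71} - 11951\right) + 3461\right) = 3481 - \left(\left(\frac{1}{9} \cdot \frac{1}{71} \cdot 4239 - 11951\right) + 3461\right) = 3481 - \left(\left(\frac{471}{71} - 11951\right) + 3461\right) = 3481 - \left(- \frac{848050}{71} + 3461\right) = 3481 - - \frac{602319}{71} = 3481 + \frac{602319}{71} = \frac{849470}{71}$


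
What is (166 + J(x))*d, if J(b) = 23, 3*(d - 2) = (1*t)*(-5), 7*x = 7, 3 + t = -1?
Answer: 1638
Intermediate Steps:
t = -4 (t = -3 - 1 = -4)
x = 1 (x = (⅐)*7 = 1)
d = 26/3 (d = 2 + ((1*(-4))*(-5))/3 = 2 + (-4*(-5))/3 = 2 + (⅓)*20 = 2 + 20/3 = 26/3 ≈ 8.6667)
(166 + J(x))*d = (166 + 23)*(26/3) = 189*(26/3) = 1638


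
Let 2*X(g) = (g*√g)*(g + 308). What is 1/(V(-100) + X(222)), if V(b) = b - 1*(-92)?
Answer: 1/96041886967 + 29415*√222/384167547868 ≈ 1.1409e-6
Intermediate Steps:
X(g) = g^(3/2)*(308 + g)/2 (X(g) = ((g*√g)*(g + 308))/2 = (g^(3/2)*(308 + g))/2 = g^(3/2)*(308 + g)/2)
V(b) = 92 + b (V(b) = b + 92 = 92 + b)
1/(V(-100) + X(222)) = 1/((92 - 100) + 222^(3/2)*(308 + 222)/2) = 1/(-8 + (½)*(222*√222)*530) = 1/(-8 + 58830*√222)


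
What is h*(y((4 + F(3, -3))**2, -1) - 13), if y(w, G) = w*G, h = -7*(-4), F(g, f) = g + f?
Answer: -812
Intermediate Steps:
F(g, f) = f + g
h = 28
y(w, G) = G*w
h*(y((4 + F(3, -3))**2, -1) - 13) = 28*(-(4 + (-3 + 3))**2 - 13) = 28*(-(4 + 0)**2 - 13) = 28*(-1*4**2 - 13) = 28*(-1*16 - 13) = 28*(-16 - 13) = 28*(-29) = -812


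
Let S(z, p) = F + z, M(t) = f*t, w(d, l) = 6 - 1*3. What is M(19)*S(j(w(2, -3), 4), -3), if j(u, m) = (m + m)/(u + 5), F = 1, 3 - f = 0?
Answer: 114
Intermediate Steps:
f = 3 (f = 3 - 1*0 = 3 + 0 = 3)
w(d, l) = 3 (w(d, l) = 6 - 3 = 3)
M(t) = 3*t
j(u, m) = 2*m/(5 + u) (j(u, m) = (2*m)/(5 + u) = 2*m/(5 + u))
S(z, p) = 1 + z
M(19)*S(j(w(2, -3), 4), -3) = (3*19)*(1 + 2*4/(5 + 3)) = 57*(1 + 2*4/8) = 57*(1 + 2*4*(1/8)) = 57*(1 + 1) = 57*2 = 114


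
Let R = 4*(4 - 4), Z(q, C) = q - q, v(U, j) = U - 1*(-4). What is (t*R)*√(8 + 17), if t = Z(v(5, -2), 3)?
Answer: 0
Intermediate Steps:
v(U, j) = 4 + U (v(U, j) = U + 4 = 4 + U)
Z(q, C) = 0
t = 0
R = 0 (R = 4*0 = 0)
(t*R)*√(8 + 17) = (0*0)*√(8 + 17) = 0*√25 = 0*5 = 0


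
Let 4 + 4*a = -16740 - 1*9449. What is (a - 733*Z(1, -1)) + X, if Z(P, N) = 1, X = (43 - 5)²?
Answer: -23349/4 ≈ -5837.3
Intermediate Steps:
X = 1444 (X = 38² = 1444)
a = -26193/4 (a = -1 + (-16740 - 1*9449)/4 = -1 + (-16740 - 9449)/4 = -1 + (¼)*(-26189) = -1 - 26189/4 = -26193/4 ≈ -6548.3)
(a - 733*Z(1, -1)) + X = (-26193/4 - 733*1) + 1444 = (-26193/4 - 733) + 1444 = -29125/4 + 1444 = -23349/4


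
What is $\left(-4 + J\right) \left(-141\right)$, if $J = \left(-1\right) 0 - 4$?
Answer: $1128$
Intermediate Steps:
$J = -4$ ($J = 0 - 4 = -4$)
$\left(-4 + J\right) \left(-141\right) = \left(-4 - 4\right) \left(-141\right) = \left(-8\right) \left(-141\right) = 1128$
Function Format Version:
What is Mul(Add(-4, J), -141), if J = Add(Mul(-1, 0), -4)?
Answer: 1128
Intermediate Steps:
J = -4 (J = Add(0, -4) = -4)
Mul(Add(-4, J), -141) = Mul(Add(-4, -4), -141) = Mul(-8, -141) = 1128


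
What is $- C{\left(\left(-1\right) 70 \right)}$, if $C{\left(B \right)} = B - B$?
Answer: $0$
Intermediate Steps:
$C{\left(B \right)} = 0$
$- C{\left(\left(-1\right) 70 \right)} = \left(-1\right) 0 = 0$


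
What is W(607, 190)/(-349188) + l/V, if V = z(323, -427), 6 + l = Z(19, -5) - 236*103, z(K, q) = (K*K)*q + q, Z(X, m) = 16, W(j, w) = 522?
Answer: -175832869/185189818870 ≈ -0.00094947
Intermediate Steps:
z(K, q) = q + q*K² (z(K, q) = K²*q + q = q*K² + q = q + q*K²)
l = -24298 (l = -6 + (16 - 236*103) = -6 + (16 - 24308) = -6 - 24292 = -24298)
V = -44548910 (V = -427*(1 + 323²) = -427*(1 + 104329) = -427*104330 = -44548910)
W(607, 190)/(-349188) + l/V = 522/(-349188) - 24298/(-44548910) = 522*(-1/349188) - 24298*(-1/44548910) = -87/58198 + 12149/22274455 = -175832869/185189818870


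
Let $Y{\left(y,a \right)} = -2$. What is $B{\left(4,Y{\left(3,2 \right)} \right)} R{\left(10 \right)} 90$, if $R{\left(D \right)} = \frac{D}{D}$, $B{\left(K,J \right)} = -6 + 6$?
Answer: $0$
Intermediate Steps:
$B{\left(K,J \right)} = 0$
$R{\left(D \right)} = 1$
$B{\left(4,Y{\left(3,2 \right)} \right)} R{\left(10 \right)} 90 = 0 \cdot 1 \cdot 90 = 0 \cdot 90 = 0$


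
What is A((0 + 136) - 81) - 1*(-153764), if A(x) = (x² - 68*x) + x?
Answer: 153104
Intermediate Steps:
A(x) = x² - 67*x
A((0 + 136) - 81) - 1*(-153764) = ((0 + 136) - 81)*(-67 + ((0 + 136) - 81)) - 1*(-153764) = (136 - 81)*(-67 + (136 - 81)) + 153764 = 55*(-67 + 55) + 153764 = 55*(-12) + 153764 = -660 + 153764 = 153104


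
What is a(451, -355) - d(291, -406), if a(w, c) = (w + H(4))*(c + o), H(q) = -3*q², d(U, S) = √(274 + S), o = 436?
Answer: 32643 - 2*I*√33 ≈ 32643.0 - 11.489*I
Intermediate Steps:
a(w, c) = (-48 + w)*(436 + c) (a(w, c) = (w - 3*4²)*(c + 436) = (w - 3*16)*(436 + c) = (w - 48)*(436 + c) = (-48 + w)*(436 + c))
a(451, -355) - d(291, -406) = (-20928 - 48*(-355) + 436*451 - 355*451) - √(274 - 406) = (-20928 + 17040 + 196636 - 160105) - √(-132) = 32643 - 2*I*√33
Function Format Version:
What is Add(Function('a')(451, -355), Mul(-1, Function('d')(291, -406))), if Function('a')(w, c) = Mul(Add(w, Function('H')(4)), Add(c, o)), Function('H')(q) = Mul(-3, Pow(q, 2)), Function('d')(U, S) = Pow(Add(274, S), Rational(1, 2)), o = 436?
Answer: Add(32643, Mul(-2, I, Pow(33, Rational(1, 2)))) ≈ Add(32643., Mul(-11.489, I))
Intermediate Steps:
Function('a')(w, c) = Mul(Add(-48, w), Add(436, c)) (Function('a')(w, c) = Mul(Add(w, Mul(-3, Pow(4, 2))), Add(c, 436)) = Mul(Add(w, Mul(-3, 16)), Add(436, c)) = Mul(Add(w, -48), Add(436, c)) = Mul(Add(-48, w), Add(436, c)))
Add(Function('a')(451, -355), Mul(-1, Function('d')(291, -406))) = Add(Add(-20928, Mul(-48, -355), Mul(436, 451), Mul(-355, 451)), Mul(-1, Pow(Add(274, -406), Rational(1, 2)))) = Add(Add(-20928, 17040, 196636, -160105), Mul(-1, Pow(-132, Rational(1, 2)))) = Add(32643, Mul(-1, Mul(2, I, Pow(33, Rational(1, 2))))) = Add(32643, Mul(-2, I, Pow(33, Rational(1, 2))))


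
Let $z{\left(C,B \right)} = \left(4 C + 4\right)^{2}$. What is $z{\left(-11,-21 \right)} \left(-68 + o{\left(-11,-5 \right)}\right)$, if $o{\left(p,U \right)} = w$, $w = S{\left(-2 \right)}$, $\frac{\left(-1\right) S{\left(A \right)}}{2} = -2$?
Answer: $-102400$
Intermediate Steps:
$z{\left(C,B \right)} = \left(4 + 4 C\right)^{2}$
$S{\left(A \right)} = 4$ ($S{\left(A \right)} = \left(-2\right) \left(-2\right) = 4$)
$w = 4$
$o{\left(p,U \right)} = 4$
$z{\left(-11,-21 \right)} \left(-68 + o{\left(-11,-5 \right)}\right) = 16 \left(1 - 11\right)^{2} \left(-68 + 4\right) = 16 \left(-10\right)^{2} \left(-64\right) = 16 \cdot 100 \left(-64\right) = 1600 \left(-64\right) = -102400$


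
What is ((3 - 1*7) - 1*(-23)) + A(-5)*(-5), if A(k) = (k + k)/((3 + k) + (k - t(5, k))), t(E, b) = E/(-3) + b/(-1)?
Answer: 439/31 ≈ 14.161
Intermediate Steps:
t(E, b) = -b - E/3 (t(E, b) = E*(-⅓) + b*(-1) = -E/3 - b = -b - E/3)
A(k) = 2*k/(14/3 + 3*k) (A(k) = (k + k)/((3 + k) + (k - (-k - ⅓*5))) = (2*k)/((3 + k) + (k - (-k - 5/3))) = (2*k)/((3 + k) + (k - (-5/3 - k))) = (2*k)/((3 + k) + (k + (5/3 + k))) = (2*k)/((3 + k) + (5/3 + 2*k)) = (2*k)/(14/3 + 3*k) = 2*k/(14/3 + 3*k))
((3 - 1*7) - 1*(-23)) + A(-5)*(-5) = ((3 - 1*7) - 1*(-23)) + (6*(-5)/(14 + 9*(-5)))*(-5) = ((3 - 7) + 23) + (6*(-5)/(14 - 45))*(-5) = (-4 + 23) + (6*(-5)/(-31))*(-5) = 19 + (6*(-5)*(-1/31))*(-5) = 19 + (30/31)*(-5) = 19 - 150/31 = 439/31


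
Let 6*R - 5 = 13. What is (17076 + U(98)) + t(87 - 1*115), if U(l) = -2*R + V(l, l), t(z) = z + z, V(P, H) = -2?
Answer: 17012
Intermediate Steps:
R = 3 (R = ⅚ + (⅙)*13 = ⅚ + 13/6 = 3)
t(z) = 2*z
U(l) = -8 (U(l) = -2*3 - 2 = -6 - 2 = -8)
(17076 + U(98)) + t(87 - 1*115) = (17076 - 8) + 2*(87 - 1*115) = 17068 + 2*(87 - 115) = 17068 + 2*(-28) = 17068 - 56 = 17012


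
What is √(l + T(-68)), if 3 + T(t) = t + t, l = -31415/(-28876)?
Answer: I*√28748577431/14438 ≈ 11.744*I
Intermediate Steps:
l = 31415/28876 (l = -31415*(-1/28876) = 31415/28876 ≈ 1.0879)
T(t) = -3 + 2*t (T(t) = -3 + (t + t) = -3 + 2*t)
√(l + T(-68)) = √(31415/28876 + (-3 + 2*(-68))) = √(31415/28876 + (-3 - 136)) = √(31415/28876 - 139) = √(-3982349/28876) = I*√28748577431/14438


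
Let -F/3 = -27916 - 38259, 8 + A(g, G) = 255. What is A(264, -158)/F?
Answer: 247/198525 ≈ 0.0012442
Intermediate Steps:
A(g, G) = 247 (A(g, G) = -8 + 255 = 247)
F = 198525 (F = -3*(-27916 - 38259) = -3*(-66175) = 198525)
A(264, -158)/F = 247/198525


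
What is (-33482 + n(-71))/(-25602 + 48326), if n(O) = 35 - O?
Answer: -8344/5681 ≈ -1.4688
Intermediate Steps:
(-33482 + n(-71))/(-25602 + 48326) = (-33482 + (35 - 1*(-71)))/(-25602 + 48326) = (-33482 + (35 + 71))/22724 = (-33482 + 106)*(1/22724) = -33376*1/22724 = -8344/5681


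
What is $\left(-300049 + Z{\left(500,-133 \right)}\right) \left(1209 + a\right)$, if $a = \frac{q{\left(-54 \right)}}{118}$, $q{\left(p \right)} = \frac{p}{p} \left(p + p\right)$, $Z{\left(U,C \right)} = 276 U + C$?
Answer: $- \frac{11559846414}{59} \approx -1.9593 \cdot 10^{8}$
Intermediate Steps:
$Z{\left(U,C \right)} = C + 276 U$
$q{\left(p \right)} = 2 p$ ($q{\left(p \right)} = 1 \cdot 2 p = 2 p$)
$a = - \frac{54}{59}$ ($a = \frac{2 \left(-54\right)}{118} = \left(-108\right) \frac{1}{118} = - \frac{54}{59} \approx -0.91525$)
$\left(-300049 + Z{\left(500,-133 \right)}\right) \left(1209 + a\right) = \left(-300049 + \left(-133 + 276 \cdot 500\right)\right) \left(1209 - \frac{54}{59}\right) = \left(-300049 + \left(-133 + 138000\right)\right) \frac{71277}{59} = \left(-300049 + 137867\right) \frac{71277}{59} = \left(-162182\right) \frac{71277}{59} = - \frac{11559846414}{59}$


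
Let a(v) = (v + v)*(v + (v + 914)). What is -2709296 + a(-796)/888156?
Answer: -200523034900/74013 ≈ -2.7093e+6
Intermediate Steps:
a(v) = 2*v*(914 + 2*v) (a(v) = (2*v)*(v + (914 + v)) = (2*v)*(914 + 2*v) = 2*v*(914 + 2*v))
-2709296 + a(-796)/888156 = -2709296 + (4*(-796)*(457 - 796))/888156 = -2709296 + (4*(-796)*(-339))*(1/888156) = -2709296 + 1079376*(1/888156) = -2709296 + 89948/74013 = -200523034900/74013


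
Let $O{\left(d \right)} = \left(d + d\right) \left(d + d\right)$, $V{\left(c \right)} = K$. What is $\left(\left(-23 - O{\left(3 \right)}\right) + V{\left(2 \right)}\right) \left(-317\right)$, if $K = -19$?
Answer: $24726$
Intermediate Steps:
$V{\left(c \right)} = -19$
$O{\left(d \right)} = 4 d^{2}$ ($O{\left(d \right)} = 2 d 2 d = 4 d^{2}$)
$\left(\left(-23 - O{\left(3 \right)}\right) + V{\left(2 \right)}\right) \left(-317\right) = \left(\left(-23 - 4 \cdot 3^{2}\right) - 19\right) \left(-317\right) = \left(\left(-23 - 4 \cdot 9\right) - 19\right) \left(-317\right) = \left(\left(-23 - 36\right) - 19\right) \left(-317\right) = \left(-59 - 19\right) \left(-317\right) = \left(-78\right) \left(-317\right) = 24726$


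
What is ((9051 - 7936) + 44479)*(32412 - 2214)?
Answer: 1376847612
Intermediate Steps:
((9051 - 7936) + 44479)*(32412 - 2214) = (1115 + 44479)*30198 = 45594*30198 = 1376847612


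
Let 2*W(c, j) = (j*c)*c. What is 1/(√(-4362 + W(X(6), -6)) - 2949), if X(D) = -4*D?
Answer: -983/2900897 - I*√6090/8702691 ≈ -0.00033886 - 8.9672e-6*I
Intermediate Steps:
W(c, j) = j*c²/2 (W(c, j) = ((j*c)*c)/2 = ((c*j)*c)/2 = (j*c²)/2 = j*c²/2)
1/(√(-4362 + W(X(6), -6)) - 2949) = 1/(√(-4362 + (½)*(-6)*(-4*6)²) - 2949) = 1/(√(-4362 + (½)*(-6)*(-24)²) - 2949) = 1/(√(-4362 + (½)*(-6)*576) - 2949) = 1/(√(-4362 - 1728) - 2949) = 1/(√(-6090) - 2949) = 1/(I*√6090 - 2949) = 1/(-2949 + I*√6090)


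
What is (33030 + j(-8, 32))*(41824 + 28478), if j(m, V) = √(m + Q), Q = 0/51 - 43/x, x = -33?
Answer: 2322075060 + 23434*I*√7293/11 ≈ 2.3221e+9 + 1.8193e+5*I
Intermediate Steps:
Q = 43/33 (Q = 0/51 - 43/(-33) = 0*(1/51) - 43*(-1/33) = 0 + 43/33 = 43/33 ≈ 1.3030)
j(m, V) = √(43/33 + m) (j(m, V) = √(m + 43/33) = √(43/33 + m))
(33030 + j(-8, 32))*(41824 + 28478) = (33030 + √(1419 + 1089*(-8))/33)*(41824 + 28478) = (33030 + √(1419 - 8712)/33)*70302 = (33030 + √(-7293)/33)*70302 = (33030 + (I*√7293)/33)*70302 = (33030 + I*√7293/33)*70302 = 2322075060 + 23434*I*√7293/11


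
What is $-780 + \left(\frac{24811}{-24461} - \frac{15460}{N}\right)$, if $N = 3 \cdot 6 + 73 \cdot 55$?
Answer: $- \frac{77426175963}{98651213} \approx -784.85$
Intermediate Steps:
$N = 4033$ ($N = 18 + 4015 = 4033$)
$-780 + \left(\frac{24811}{-24461} - \frac{15460}{N}\right) = -780 + \left(\frac{24811}{-24461} - \frac{15460}{4033}\right) = -780 + \left(24811 \left(- \frac{1}{24461}\right) - \frac{15460}{4033}\right) = -780 - \frac{478229823}{98651213} = - \frac{77426175963}{98651213}$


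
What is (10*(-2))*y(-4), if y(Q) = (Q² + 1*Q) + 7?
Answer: -380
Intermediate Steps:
y(Q) = 7 + Q + Q² (y(Q) = (Q² + Q) + 7 = (Q + Q²) + 7 = 7 + Q + Q²)
(10*(-2))*y(-4) = (10*(-2))*(7 - 4 + (-4)²) = -20*(7 - 4 + 16) = -20*19 = -380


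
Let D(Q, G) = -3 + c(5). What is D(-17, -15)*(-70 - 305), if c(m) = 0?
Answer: 1125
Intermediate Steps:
D(Q, G) = -3 (D(Q, G) = -3 + 0 = -3)
D(-17, -15)*(-70 - 305) = -3*(-70 - 305) = -3*(-375) = 1125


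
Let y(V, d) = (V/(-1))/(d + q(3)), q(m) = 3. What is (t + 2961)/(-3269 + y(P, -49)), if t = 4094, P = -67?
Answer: -324530/150441 ≈ -2.1572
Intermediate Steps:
y(V, d) = -V/(3 + d) (y(V, d) = (V/(-1))/(d + 3) = (V*(-1))/(3 + d) = (-V)/(3 + d) = -V/(3 + d))
(t + 2961)/(-3269 + y(P, -49)) = (4094 + 2961)/(-3269 - 1*(-67)/(3 - 49)) = 7055/(-3269 - 1*(-67)/(-46)) = 7055/(-3269 - 1*(-67)*(-1/46)) = 7055/(-3269 - 67/46) = 7055/(-150441/46) = 7055*(-46/150441) = -324530/150441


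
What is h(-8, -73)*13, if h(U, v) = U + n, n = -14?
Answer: -286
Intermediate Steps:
h(U, v) = -14 + U (h(U, v) = U - 14 = -14 + U)
h(-8, -73)*13 = (-14 - 8)*13 = -22*13 = -286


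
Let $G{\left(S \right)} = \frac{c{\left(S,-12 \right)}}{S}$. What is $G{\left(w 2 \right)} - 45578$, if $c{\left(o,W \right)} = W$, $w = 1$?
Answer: $-45584$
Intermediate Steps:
$G{\left(S \right)} = - \frac{12}{S}$
$G{\left(w 2 \right)} - 45578 = - \frac{12}{1 \cdot 2} - 45578 = - \frac{12}{2} - 45578 = \left(-12\right) \frac{1}{2} - 45578 = -6 - 45578 = -45584$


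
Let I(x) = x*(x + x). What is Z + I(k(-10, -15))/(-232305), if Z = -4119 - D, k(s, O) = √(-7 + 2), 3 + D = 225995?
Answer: -10691187169/46461 ≈ -2.3011e+5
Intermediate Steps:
D = 225992 (D = -3 + 225995 = 225992)
k(s, O) = I*√5 (k(s, O) = √(-5) = I*√5)
I(x) = 2*x² (I(x) = x*(2*x) = 2*x²)
Z = -230111 (Z = -4119 - 1*225992 = -4119 - 225992 = -230111)
Z + I(k(-10, -15))/(-232305) = -230111 + (2*(I*√5)²)/(-232305) = -230111 + (2*(-5))*(-1/232305) = -230111 - 10*(-1/232305) = -230111 + 2/46461 = -10691187169/46461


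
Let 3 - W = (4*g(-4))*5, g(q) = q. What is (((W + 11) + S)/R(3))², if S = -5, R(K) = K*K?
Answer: 7921/81 ≈ 97.790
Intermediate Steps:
R(K) = K²
W = 83 (W = 3 - 4*(-4)*5 = 3 - (-16)*5 = 3 - 1*(-80) = 3 + 80 = 83)
(((W + 11) + S)/R(3))² = (((83 + 11) - 5)/(3²))² = ((94 - 5)/9)² = (89*(⅑))² = (89/9)² = 7921/81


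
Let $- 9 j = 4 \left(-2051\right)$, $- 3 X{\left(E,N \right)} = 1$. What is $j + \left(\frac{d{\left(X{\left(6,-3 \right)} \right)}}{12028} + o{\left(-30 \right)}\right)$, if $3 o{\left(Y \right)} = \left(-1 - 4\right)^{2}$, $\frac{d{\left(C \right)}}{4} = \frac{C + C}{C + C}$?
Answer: $\frac{24894962}{27063} \approx 919.89$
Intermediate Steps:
$X{\left(E,N \right)} = - \frac{1}{3}$ ($X{\left(E,N \right)} = \left(- \frac{1}{3}\right) 1 = - \frac{1}{3}$)
$d{\left(C \right)} = 4$ ($d{\left(C \right)} = 4 \frac{C + C}{C + C} = 4 \frac{2 C}{2 C} = 4 \cdot 2 C \frac{1}{2 C} = 4 \cdot 1 = 4$)
$o{\left(Y \right)} = \frac{25}{3}$ ($o{\left(Y \right)} = \frac{\left(-1 - 4\right)^{2}}{3} = \frac{\left(-5\right)^{2}}{3} = \frac{1}{3} \cdot 25 = \frac{25}{3}$)
$j = \frac{8204}{9}$ ($j = - \frac{4 \left(-2051\right)}{9} = \left(- \frac{1}{9}\right) \left(-8204\right) = \frac{8204}{9} \approx 911.56$)
$j + \left(\frac{d{\left(X{\left(6,-3 \right)} \right)}}{12028} + o{\left(-30 \right)}\right) = \frac{8204}{9} + \left(\frac{4}{12028} + \frac{25}{3}\right) = \frac{8204}{9} + \left(4 \cdot \frac{1}{12028} + \frac{25}{3}\right) = \frac{8204}{9} + \left(\frac{1}{3007} + \frac{25}{3}\right) = \frac{8204}{9} + \frac{75178}{9021} = \frac{24894962}{27063}$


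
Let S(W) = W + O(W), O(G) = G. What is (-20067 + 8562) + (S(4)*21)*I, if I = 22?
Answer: -7809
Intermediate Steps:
S(W) = 2*W (S(W) = W + W = 2*W)
(-20067 + 8562) + (S(4)*21)*I = (-20067 + 8562) + ((2*4)*21)*22 = -11505 + (8*21)*22 = -11505 + 168*22 = -11505 + 3696 = -7809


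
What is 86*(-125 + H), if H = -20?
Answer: -12470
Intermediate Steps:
86*(-125 + H) = 86*(-125 - 20) = 86*(-145) = -12470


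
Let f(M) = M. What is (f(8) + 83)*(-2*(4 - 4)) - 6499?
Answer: -6499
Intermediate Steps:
(f(8) + 83)*(-2*(4 - 4)) - 6499 = (8 + 83)*(-2*(4 - 4)) - 6499 = 91*(-2*0) - 6499 = 91*0 - 6499 = 0 - 6499 = -6499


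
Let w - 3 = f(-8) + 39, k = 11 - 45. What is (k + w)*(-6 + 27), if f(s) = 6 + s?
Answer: 126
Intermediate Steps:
k = -34
w = 40 (w = 3 + ((6 - 8) + 39) = 3 + (-2 + 39) = 3 + 37 = 40)
(k + w)*(-6 + 27) = (-34 + 40)*(-6 + 27) = 6*21 = 126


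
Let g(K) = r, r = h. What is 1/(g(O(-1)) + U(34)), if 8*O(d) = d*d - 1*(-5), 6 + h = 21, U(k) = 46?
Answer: 1/61 ≈ 0.016393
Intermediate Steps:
h = 15 (h = -6 + 21 = 15)
O(d) = 5/8 + d**2/8 (O(d) = (d*d - 1*(-5))/8 = (d**2 + 5)/8 = (5 + d**2)/8 = 5/8 + d**2/8)
r = 15
g(K) = 15
1/(g(O(-1)) + U(34)) = 1/(15 + 46) = 1/61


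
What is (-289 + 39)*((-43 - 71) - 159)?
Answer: 68250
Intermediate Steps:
(-289 + 39)*((-43 - 71) - 159) = -250*(-114 - 159) = -250*(-273) = 68250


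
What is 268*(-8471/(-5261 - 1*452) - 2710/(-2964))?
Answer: 13804814/21489 ≈ 642.41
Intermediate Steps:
268*(-8471/(-5261 - 1*452) - 2710/(-2964)) = 268*(-8471/(-5261 - 452) - 2710*(-1/2964)) = 268*(-8471/(-5713) + 1355/1482) = 268*(-8471*(-1/5713) + 1355/1482) = 268*(43/29 + 1355/1482) = 268*(103021/42978) = 13804814/21489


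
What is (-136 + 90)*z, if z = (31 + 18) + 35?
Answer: -3864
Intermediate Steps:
z = 84 (z = 49 + 35 = 84)
(-136 + 90)*z = (-136 + 90)*84 = -46*84 = -3864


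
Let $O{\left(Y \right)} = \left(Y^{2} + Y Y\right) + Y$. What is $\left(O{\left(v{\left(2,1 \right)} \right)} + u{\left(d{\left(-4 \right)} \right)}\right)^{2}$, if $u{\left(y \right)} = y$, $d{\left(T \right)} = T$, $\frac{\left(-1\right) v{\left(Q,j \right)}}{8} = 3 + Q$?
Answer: $9960336$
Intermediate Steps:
$v{\left(Q,j \right)} = -24 - 8 Q$ ($v{\left(Q,j \right)} = - 8 \left(3 + Q\right) = -24 - 8 Q$)
$O{\left(Y \right)} = Y + 2 Y^{2}$ ($O{\left(Y \right)} = \left(Y^{2} + Y^{2}\right) + Y = 2 Y^{2} + Y = Y + 2 Y^{2}$)
$\left(O{\left(v{\left(2,1 \right)} \right)} + u{\left(d{\left(-4 \right)} \right)}\right)^{2} = \left(\left(-24 - 16\right) \left(1 + 2 \left(-24 - 16\right)\right) - 4\right)^{2} = \left(- 40 \left(1 + 2 \left(-40\right)\right) - 4\right)^{2} = \left(- 40 \left(1 - 80\right) - 4\right)^{2} = \left(\left(-40\right) \left(-79\right) - 4\right)^{2} = \left(3160 - 4\right)^{2} = 3156^{2} = 9960336$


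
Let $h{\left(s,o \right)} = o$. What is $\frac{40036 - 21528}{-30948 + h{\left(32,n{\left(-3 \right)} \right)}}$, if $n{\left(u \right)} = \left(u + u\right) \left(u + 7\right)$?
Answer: $- \frac{4627}{7743} \approx -0.59757$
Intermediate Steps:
$n{\left(u \right)} = 2 u \left(7 + u\right)$
$\frac{40036 - 21528}{-30948 + h{\left(32,n{\left(-3 \right)} \right)}} = \frac{40036 - 21528}{-30948 + 2 \left(-3\right) \left(7 - 3\right)} = \frac{18508}{-30948 + 2 \left(-3\right) 4} = \frac{18508}{-30948 - 24} = \frac{18508}{-30972} = 18508 \left(- \frac{1}{30972}\right) = - \frac{4627}{7743}$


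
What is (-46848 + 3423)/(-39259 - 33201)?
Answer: 8685/14492 ≈ 0.59930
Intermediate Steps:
(-46848 + 3423)/(-39259 - 33201) = -43425/(-72460) = -43425*(-1/72460) = 8685/14492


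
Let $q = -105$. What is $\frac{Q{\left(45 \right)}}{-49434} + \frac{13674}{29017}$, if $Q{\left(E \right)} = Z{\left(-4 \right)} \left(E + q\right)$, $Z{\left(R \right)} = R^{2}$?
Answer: $\frac{117302806}{239071063} \approx 0.49066$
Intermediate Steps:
$Q{\left(E \right)} = -1680 + 16 E$ ($Q{\left(E \right)} = \left(-4\right)^{2} \left(E - 105\right) = 16 \left(-105 + E\right) = -1680 + 16 E$)
$\frac{Q{\left(45 \right)}}{-49434} + \frac{13674}{29017} = \frac{-1680 + 16 \cdot 45}{-49434} + \frac{13674}{29017} = \left(-1680 + 720\right) \left(- \frac{1}{49434}\right) + 13674 \cdot \frac{1}{29017} = \left(-960\right) \left(- \frac{1}{49434}\right) + \frac{13674}{29017} = \frac{160}{8239} + \frac{13674}{29017} = \frac{117302806}{239071063}$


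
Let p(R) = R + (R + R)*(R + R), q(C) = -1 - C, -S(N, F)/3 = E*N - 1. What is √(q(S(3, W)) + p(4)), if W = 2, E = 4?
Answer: 10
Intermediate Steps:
S(N, F) = 3 - 12*N (S(N, F) = -3*(4*N - 1) = -3*(-1 + 4*N) = 3 - 12*N)
p(R) = R + 4*R² (p(R) = R + (2*R)*(2*R) = R + 4*R²)
√(q(S(3, W)) + p(4)) = √((-1 - (3 - 12*3)) + 4*(1 + 4*4)) = √((-1 - (3 - 36)) + 4*(1 + 16)) = √((-1 - 1*(-33)) + 4*17) = √((-1 + 33) + 68) = √(32 + 68) = √100 = 10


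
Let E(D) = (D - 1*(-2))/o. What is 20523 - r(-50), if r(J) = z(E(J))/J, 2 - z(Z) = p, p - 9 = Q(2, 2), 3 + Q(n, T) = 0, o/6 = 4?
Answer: 513073/25 ≈ 20523.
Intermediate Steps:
o = 24 (o = 6*4 = 24)
Q(n, T) = -3 (Q(n, T) = -3 + 0 = -3)
E(D) = 1/12 + D/24 (E(D) = (D - 1*(-2))/24 = (D + 2)*(1/24) = (2 + D)*(1/24) = 1/12 + D/24)
p = 6 (p = 9 - 3 = 6)
z(Z) = -4 (z(Z) = 2 - 1*6 = 2 - 6 = -4)
r(J) = -4/J
20523 - r(-50) = 20523 - (-4)/(-50) = 20523 - (-4)*(-1)/50 = 20523 - 1*2/25 = 20523 - 2/25 = 513073/25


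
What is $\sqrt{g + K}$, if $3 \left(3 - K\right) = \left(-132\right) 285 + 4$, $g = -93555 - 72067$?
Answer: $\frac{i \sqrt{1377723}}{3} \approx 391.25 i$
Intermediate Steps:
$g = -165622$
$K = \frac{37625}{3}$ ($K = 3 - \frac{\left(-132\right) 285 + 4}{3} = 3 - \frac{-37620 + 4}{3} = 3 - - \frac{37616}{3} = 3 + \frac{37616}{3} = \frac{37625}{3} \approx 12542.0$)
$\sqrt{g + K} = \sqrt{-165622 + \frac{37625}{3}} = \sqrt{- \frac{459241}{3}} = \frac{i \sqrt{1377723}}{3}$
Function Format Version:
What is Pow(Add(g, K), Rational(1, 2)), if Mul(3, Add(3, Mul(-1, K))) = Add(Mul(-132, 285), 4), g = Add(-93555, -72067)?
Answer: Mul(Rational(1, 3), I, Pow(1377723, Rational(1, 2))) ≈ Mul(391.25, I)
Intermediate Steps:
g = -165622
K = Rational(37625, 3) (K = Add(3, Mul(Rational(-1, 3), Add(Mul(-132, 285), 4))) = Add(3, Mul(Rational(-1, 3), Add(-37620, 4))) = Add(3, Mul(Rational(-1, 3), -37616)) = Add(3, Rational(37616, 3)) = Rational(37625, 3) ≈ 12542.)
Pow(Add(g, K), Rational(1, 2)) = Pow(Add(-165622, Rational(37625, 3)), Rational(1, 2)) = Pow(Rational(-459241, 3), Rational(1, 2)) = Mul(Rational(1, 3), I, Pow(1377723, Rational(1, 2)))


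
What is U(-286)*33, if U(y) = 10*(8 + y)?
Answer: -91740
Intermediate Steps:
U(y) = 80 + 10*y
U(-286)*33 = (80 + 10*(-286))*33 = (80 - 2860)*33 = -2780*33 = -91740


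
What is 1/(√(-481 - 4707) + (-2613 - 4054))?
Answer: -6667/44454077 - 2*I*√1297/44454077 ≈ -0.00014998 - 1.6203e-6*I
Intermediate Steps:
1/(√(-481 - 4707) + (-2613 - 4054)) = 1/(√(-5188) - 6667) = 1/(2*I*√1297 - 6667) = 1/(-6667 + 2*I*√1297)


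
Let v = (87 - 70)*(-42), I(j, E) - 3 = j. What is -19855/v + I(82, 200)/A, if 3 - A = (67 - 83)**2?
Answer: 4962625/180642 ≈ 27.472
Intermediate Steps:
I(j, E) = 3 + j
v = -714 (v = 17*(-42) = -714)
A = -253 (A = 3 - (67 - 83)**2 = 3 - 1*(-16)**2 = 3 - 1*256 = 3 - 256 = -253)
-19855/v + I(82, 200)/A = -19855/(-714) + (3 + 82)/(-253) = -19855*(-1/714) + 85*(-1/253) = 19855/714 - 85/253 = 4962625/180642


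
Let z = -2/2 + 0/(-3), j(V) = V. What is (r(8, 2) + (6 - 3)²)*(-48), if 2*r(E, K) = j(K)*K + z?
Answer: -504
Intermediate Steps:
z = -1 (z = -2*½ + 0*(-⅓) = -1 + 0 = -1)
r(E, K) = -½ + K²/2 (r(E, K) = (K*K - 1)/2 = (K² - 1)/2 = (-1 + K²)/2 = -½ + K²/2)
(r(8, 2) + (6 - 3)²)*(-48) = ((-½ + (½)*2²) + (6 - 3)²)*(-48) = ((-½ + (½)*4) + 3²)*(-48) = ((-½ + 2) + 9)*(-48) = (3/2 + 9)*(-48) = (21/2)*(-48) = -504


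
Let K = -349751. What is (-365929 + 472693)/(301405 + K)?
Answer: -53382/24173 ≈ -2.2083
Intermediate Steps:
(-365929 + 472693)/(301405 + K) = (-365929 + 472693)/(301405 - 349751) = 106764/(-48346) = 106764*(-1/48346) = -53382/24173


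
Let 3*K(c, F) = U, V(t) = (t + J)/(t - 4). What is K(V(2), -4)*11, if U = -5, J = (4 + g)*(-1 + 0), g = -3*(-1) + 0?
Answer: -55/3 ≈ -18.333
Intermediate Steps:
g = 3 (g = 3 + 0 = 3)
J = -7 (J = (4 + 3)*(-1 + 0) = 7*(-1) = -7)
V(t) = (-7 + t)/(-4 + t) (V(t) = (t - 7)/(t - 4) = (-7 + t)/(-4 + t))
K(c, F) = -5/3 (K(c, F) = (1/3)*(-5) = -5/3)
K(V(2), -4)*11 = -5/3*11 = -55/3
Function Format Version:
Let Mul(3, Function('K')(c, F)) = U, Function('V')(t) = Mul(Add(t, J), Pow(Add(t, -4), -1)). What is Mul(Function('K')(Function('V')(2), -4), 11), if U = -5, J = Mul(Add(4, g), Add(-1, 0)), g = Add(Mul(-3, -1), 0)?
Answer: Rational(-55, 3) ≈ -18.333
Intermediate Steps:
g = 3 (g = Add(3, 0) = 3)
J = -7 (J = Mul(Add(4, 3), Add(-1, 0)) = Mul(7, -1) = -7)
Function('V')(t) = Mul(Pow(Add(-4, t), -1), Add(-7, t)) (Function('V')(t) = Mul(Add(t, -7), Pow(Add(t, -4), -1)) = Mul(Add(-7, t), Pow(Add(-4, t), -1)) = Mul(Pow(Add(-4, t), -1), Add(-7, t)))
Function('K')(c, F) = Rational(-5, 3) (Function('K')(c, F) = Mul(Rational(1, 3), -5) = Rational(-5, 3))
Mul(Function('K')(Function('V')(2), -4), 11) = Mul(Rational(-5, 3), 11) = Rational(-55, 3)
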